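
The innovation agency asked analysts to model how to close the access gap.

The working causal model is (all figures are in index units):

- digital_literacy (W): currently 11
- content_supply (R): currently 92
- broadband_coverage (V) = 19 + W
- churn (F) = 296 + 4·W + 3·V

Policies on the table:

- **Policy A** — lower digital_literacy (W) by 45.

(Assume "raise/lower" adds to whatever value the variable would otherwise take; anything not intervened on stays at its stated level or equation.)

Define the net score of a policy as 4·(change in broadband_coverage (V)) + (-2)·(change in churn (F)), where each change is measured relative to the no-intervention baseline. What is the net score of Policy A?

Baseline:
  W = 11
  V = 19 + 11 = 30
  F = 296 + 4·11 + 3·30 = 430
Policy A (W − 45):
  W = 11 − 45 = -34
  V = 19 + (-34) = -15
  F = 296 + 4·(-34) + 3·(-15) = 115
ΔV = -15 − 30 = -45; ΔF = 115 − 430 = -315
Score = 4·(-45) + (-2)·(-315) = 450

450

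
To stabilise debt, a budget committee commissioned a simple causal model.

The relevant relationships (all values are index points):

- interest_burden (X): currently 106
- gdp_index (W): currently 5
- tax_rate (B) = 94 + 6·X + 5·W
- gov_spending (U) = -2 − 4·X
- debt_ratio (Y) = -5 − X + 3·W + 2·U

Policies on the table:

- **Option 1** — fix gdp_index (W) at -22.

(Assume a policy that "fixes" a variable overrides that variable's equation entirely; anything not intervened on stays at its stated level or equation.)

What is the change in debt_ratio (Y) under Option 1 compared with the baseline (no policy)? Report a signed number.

Baseline:
  X = 106
  W = 5
  U = -2 − 4·106 = -426
  Y = -5 − 106 + 3·5 + 2·(-426) = -948
Option 1 (W := -22):
  X = 106
  W = -22
  U = -2 − 4·106 = -426
  Y = -5 − 106 + 3·(-22) + 2·(-426) = -1029
Change in Y: -1029 − (-948) = -81

-81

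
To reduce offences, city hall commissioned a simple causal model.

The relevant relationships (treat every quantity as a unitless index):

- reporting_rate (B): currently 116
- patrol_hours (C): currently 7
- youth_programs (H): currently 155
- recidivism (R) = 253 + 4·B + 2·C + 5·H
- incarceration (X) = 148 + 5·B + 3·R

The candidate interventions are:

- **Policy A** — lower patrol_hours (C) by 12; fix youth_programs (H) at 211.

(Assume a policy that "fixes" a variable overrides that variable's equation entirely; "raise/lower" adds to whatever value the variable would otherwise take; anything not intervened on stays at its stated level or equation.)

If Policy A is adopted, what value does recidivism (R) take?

Policy A (C − 12, H := 211):
  B = 116
  C = 7 − 12 = -5
  H = 211
  R = 253 + 4·116 + 2·(-5) + 5·211 = 1762

1762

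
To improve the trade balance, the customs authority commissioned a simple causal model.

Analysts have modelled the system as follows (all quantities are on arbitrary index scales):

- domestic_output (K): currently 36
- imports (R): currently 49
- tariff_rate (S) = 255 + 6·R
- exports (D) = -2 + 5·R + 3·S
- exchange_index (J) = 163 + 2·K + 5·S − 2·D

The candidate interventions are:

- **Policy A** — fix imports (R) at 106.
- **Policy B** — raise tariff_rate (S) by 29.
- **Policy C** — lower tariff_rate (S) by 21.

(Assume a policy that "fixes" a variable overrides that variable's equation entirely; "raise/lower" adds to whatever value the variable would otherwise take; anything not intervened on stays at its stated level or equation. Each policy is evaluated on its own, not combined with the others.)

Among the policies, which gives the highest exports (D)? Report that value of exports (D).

Policy A (R := 106):
  R = 106
  S = 255 + 6·106 = 891
  D = -2 + 5·106 + 3·891 = 3201
Policy B (S + 29):
  R = 49
  S = 255 + 6·49 (+29 from intervention) = 578
  D = -2 + 5·49 + 3·578 = 1977
Policy C (S − 21):
  R = 49
  S = 255 + 6·49 (−21 from intervention) = 528
  D = -2 + 5·49 + 3·528 = 1827
Comparing — Policy A: D=3201, Policy B: D=1977, Policy C: D=1827. Highest is 3201 (Policy A).

3201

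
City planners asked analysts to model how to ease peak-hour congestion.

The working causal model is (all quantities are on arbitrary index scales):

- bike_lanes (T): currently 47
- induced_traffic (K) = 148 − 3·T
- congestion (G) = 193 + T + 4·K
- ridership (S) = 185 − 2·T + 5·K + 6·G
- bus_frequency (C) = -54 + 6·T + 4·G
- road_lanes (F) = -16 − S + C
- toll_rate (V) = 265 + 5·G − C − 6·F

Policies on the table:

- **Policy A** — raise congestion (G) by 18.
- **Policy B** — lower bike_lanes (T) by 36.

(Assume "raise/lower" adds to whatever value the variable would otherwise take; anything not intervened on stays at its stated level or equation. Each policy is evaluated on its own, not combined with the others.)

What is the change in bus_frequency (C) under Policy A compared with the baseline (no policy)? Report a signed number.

72

Baseline:
  T = 47
  K = 148 − 3·47 = 7
  G = 193 + 47 + 4·7 = 268
  C = -54 + 6·47 + 4·268 = 1300
Policy A (G + 18):
  T = 47
  K = 148 − 3·47 = 7
  G = 193 + 47 + 4·7 (+18 from intervention) = 286
  C = -54 + 6·47 + 4·286 = 1372
Change in C: 1372 − 1300 = 72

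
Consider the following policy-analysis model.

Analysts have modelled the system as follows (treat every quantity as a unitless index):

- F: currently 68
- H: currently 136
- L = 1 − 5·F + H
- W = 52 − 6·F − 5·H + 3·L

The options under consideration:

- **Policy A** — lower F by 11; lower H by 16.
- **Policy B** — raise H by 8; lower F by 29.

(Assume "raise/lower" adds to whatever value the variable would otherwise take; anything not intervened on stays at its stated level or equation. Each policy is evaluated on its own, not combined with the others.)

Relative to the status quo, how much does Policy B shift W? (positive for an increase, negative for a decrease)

Baseline:
  F = 68
  H = 136
  L = 1 − 5·68 + 136 = -203
  W = 52 − 6·68 − 5·136 + 3·(-203) = -1645
Policy B (H + 8, F − 29):
  F = 68 − 29 = 39
  H = 136 + 8 = 144
  L = 1 − 5·39 + 144 = -50
  W = 52 − 6·39 − 5·144 + 3·(-50) = -1052
Change in W: -1052 − (-1645) = 593

593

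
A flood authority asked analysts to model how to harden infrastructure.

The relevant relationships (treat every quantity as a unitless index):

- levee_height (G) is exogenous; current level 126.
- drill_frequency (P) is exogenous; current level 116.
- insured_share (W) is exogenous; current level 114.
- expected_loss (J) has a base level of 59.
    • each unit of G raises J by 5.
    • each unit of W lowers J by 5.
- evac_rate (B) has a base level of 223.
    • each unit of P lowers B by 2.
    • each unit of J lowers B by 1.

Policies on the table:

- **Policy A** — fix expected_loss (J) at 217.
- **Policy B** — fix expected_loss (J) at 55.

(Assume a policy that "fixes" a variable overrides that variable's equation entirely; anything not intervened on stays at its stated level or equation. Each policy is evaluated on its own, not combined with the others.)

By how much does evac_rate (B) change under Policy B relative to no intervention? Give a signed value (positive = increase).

Baseline:
  G = 126
  P = 116
  W = 114
  J = 59 + 5·126 − 5·114 = 119
  B = 223 − 2·116 − 119 = -128
Policy B (J := 55):
  G = 126
  P = 116
  W = 114
  J = 55
  B = 223 − 2·116 − 55 = -64
Change in B: -64 − (-128) = 64

64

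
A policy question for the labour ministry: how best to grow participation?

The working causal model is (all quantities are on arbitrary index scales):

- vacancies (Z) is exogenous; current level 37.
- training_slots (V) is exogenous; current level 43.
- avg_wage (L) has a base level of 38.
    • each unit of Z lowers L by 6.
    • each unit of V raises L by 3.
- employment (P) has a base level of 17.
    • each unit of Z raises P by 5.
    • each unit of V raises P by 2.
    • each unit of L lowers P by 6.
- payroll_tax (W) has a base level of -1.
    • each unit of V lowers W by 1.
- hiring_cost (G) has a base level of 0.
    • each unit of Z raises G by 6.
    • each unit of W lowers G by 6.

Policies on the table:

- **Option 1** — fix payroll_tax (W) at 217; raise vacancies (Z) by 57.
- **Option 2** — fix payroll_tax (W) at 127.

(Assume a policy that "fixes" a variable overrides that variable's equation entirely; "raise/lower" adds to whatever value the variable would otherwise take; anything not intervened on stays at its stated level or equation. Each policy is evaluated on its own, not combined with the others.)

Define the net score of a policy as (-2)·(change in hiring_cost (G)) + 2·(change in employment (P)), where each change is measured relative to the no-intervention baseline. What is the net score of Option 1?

Baseline:
  Z = 37
  V = 43
  L = 38 − 6·37 + 3·43 = -55
  P = 17 + 5·37 + 2·43 − 6·(-55) = 618
  W = -1 − 43 = -44
  G = 0 + 6·37 − 6·(-44) = 486
Option 1 (W := 217, Z + 57):
  Z = 37 + 57 = 94
  V = 43
  L = 38 − 6·94 + 3·43 = -397
  P = 17 + 5·94 + 2·43 − 6·(-397) = 2955
  W = 217
  G = 0 + 6·94 − 6·217 = -738
ΔG = -738 − 486 = -1224; ΔP = 2955 − 618 = 2337
Score = (-2)·(-1224) + 2·2337 = 7122

7122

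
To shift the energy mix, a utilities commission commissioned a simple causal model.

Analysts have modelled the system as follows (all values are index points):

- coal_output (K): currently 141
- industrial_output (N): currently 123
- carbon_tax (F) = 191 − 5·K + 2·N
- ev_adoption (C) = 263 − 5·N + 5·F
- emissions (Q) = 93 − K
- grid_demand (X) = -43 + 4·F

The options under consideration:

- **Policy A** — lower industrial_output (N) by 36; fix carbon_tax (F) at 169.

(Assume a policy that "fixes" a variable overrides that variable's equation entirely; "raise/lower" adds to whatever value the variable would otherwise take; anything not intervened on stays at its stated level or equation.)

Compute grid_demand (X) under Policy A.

Policy A (N − 36, F := 169):
  K = 141
  N = 123 − 36 = 87
  F = 169
  X = -43 + 4·169 = 633

633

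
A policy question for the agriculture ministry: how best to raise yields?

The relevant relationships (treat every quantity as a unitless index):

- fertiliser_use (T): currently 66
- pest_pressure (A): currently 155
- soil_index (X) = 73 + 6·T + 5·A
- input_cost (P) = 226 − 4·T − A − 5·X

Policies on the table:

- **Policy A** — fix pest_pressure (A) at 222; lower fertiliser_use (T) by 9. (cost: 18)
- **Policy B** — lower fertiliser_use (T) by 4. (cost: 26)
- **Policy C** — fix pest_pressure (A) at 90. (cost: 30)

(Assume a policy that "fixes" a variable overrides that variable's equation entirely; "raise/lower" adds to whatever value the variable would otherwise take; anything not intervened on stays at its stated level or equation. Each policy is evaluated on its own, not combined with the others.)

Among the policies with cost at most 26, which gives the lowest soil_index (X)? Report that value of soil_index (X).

1220

Policy A (A := 222, T − 9):
  T = 66 − 9 = 57
  A = 222
  X = 73 + 6·57 + 5·222 = 1525
Policy B (T − 4):
  T = 66 − 4 = 62
  A = 155
  X = 73 + 6·62 + 5·155 = 1220
Comparing — Policy A: X=1525, Policy B: X=1220. Lowest is 1220 (Policy B).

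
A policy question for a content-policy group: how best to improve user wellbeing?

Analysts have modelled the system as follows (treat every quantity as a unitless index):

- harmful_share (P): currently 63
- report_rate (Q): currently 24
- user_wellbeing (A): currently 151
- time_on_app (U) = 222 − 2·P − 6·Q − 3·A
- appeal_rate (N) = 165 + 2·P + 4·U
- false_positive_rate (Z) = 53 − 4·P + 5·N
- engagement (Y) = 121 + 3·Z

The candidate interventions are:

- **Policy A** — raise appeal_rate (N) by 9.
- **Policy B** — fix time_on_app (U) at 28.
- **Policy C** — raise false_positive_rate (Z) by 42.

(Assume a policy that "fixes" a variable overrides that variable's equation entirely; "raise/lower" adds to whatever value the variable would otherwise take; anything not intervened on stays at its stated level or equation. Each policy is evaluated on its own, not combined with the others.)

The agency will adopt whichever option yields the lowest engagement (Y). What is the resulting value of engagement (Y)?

Policy A (N + 9):
  P = 63
  Q = 24
  A = 151
  U = 222 − 2·63 − 6·24 − 3·151 = -501
  N = 165 + 2·63 + 4·(-501) (+9 from intervention) = -1704
  Z = 53 − 4·63 + 5·(-1704) = -8719
  Y = 121 + 3·(-8719) = -26036
Policy B (U := 28):
  P = 63
  Q = 24
  A = 151
  U = 28
  N = 165 + 2·63 + 4·28 = 403
  Z = 53 − 4·63 + 5·403 = 1816
  Y = 121 + 3·1816 = 5569
Policy C (Z + 42):
  P = 63
  Q = 24
  A = 151
  U = 222 − 2·63 − 6·24 − 3·151 = -501
  N = 165 + 2·63 + 4·(-501) = -1713
  Z = 53 − 4·63 + 5·(-1713) (+42 from intervention) = -8722
  Y = 121 + 3·(-8722) = -26045
Comparing — Policy A: Y=-26036, Policy B: Y=5569, Policy C: Y=-26045. Lowest is -26045 (Policy C).

-26045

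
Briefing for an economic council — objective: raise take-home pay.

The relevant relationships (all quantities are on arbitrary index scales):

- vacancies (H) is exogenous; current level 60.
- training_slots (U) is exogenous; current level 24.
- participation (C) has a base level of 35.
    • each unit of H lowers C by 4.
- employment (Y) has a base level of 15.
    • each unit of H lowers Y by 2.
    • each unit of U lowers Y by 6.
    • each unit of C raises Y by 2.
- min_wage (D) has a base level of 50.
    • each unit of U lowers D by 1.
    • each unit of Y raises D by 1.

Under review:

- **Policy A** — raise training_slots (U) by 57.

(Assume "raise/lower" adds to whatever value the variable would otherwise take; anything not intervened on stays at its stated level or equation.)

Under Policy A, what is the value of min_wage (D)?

Policy A (U + 57):
  H = 60
  U = 24 + 57 = 81
  C = 35 − 4·60 = -205
  Y = 15 − 2·60 − 6·81 + 2·(-205) = -1001
  D = 50 − 81 + (-1001) = -1032

-1032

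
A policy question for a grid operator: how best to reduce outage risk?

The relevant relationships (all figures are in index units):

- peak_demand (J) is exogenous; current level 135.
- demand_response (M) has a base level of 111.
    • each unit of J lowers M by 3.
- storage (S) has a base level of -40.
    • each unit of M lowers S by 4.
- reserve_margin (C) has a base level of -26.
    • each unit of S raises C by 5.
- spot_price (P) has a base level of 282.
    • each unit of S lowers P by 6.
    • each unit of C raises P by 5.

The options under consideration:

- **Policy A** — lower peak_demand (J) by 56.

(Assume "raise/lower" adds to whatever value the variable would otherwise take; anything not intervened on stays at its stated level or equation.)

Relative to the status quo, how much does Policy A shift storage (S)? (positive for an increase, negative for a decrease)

-672

Baseline:
  J = 135
  M = 111 − 3·135 = -294
  S = -40 − 4·(-294) = 1136
Policy A (J − 56):
  J = 135 − 56 = 79
  M = 111 − 3·79 = -126
  S = -40 − 4·(-126) = 464
Change in S: 464 − 1136 = -672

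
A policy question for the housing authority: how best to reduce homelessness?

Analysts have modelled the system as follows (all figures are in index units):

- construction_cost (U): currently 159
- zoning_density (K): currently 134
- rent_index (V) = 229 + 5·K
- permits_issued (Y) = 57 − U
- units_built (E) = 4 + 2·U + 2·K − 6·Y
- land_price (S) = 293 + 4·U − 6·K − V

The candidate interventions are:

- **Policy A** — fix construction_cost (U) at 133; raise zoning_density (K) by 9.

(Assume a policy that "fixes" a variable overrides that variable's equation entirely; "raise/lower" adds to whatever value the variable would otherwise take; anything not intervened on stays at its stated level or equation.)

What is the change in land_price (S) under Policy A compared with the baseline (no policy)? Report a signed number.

Baseline:
  U = 159
  K = 134
  V = 229 + 5·134 = 899
  S = 293 + 4·159 − 6·134 − 899 = -774
Policy A (U := 133, K + 9):
  U = 133
  K = 134 + 9 = 143
  V = 229 + 5·143 = 944
  S = 293 + 4·133 − 6·143 − 944 = -977
Change in S: -977 − (-774) = -203

-203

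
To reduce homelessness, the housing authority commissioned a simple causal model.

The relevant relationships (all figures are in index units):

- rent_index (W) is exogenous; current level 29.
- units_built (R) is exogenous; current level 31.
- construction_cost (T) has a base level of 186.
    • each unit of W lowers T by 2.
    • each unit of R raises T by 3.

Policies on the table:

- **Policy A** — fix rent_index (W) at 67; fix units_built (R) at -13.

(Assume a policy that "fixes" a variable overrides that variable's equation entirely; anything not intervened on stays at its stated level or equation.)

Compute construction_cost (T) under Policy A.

13

Policy A (W := 67, R := -13):
  W = 67
  R = -13
  T = 186 − 2·67 + 3·(-13) = 13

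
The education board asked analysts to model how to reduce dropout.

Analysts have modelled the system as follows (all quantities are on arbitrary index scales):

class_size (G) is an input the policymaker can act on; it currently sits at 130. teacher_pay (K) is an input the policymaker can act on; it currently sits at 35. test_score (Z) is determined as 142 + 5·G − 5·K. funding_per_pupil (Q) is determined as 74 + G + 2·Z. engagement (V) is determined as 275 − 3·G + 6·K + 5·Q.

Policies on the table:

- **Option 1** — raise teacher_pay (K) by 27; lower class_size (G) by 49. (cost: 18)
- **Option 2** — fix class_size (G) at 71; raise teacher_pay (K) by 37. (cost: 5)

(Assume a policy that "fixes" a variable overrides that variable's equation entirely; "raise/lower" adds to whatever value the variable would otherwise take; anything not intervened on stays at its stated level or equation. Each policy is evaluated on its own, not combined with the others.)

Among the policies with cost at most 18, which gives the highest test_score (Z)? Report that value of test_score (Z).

Option 1 (K + 27, G − 49):
  G = 130 − 49 = 81
  K = 35 + 27 = 62
  Z = 142 + 5·81 − 5·62 = 237
Option 2 (G := 71, K + 37):
  G = 71
  K = 35 + 37 = 72
  Z = 142 + 5·71 − 5·72 = 137
Comparing — Option 1: Z=237, Option 2: Z=137. Highest is 237 (Option 1).

237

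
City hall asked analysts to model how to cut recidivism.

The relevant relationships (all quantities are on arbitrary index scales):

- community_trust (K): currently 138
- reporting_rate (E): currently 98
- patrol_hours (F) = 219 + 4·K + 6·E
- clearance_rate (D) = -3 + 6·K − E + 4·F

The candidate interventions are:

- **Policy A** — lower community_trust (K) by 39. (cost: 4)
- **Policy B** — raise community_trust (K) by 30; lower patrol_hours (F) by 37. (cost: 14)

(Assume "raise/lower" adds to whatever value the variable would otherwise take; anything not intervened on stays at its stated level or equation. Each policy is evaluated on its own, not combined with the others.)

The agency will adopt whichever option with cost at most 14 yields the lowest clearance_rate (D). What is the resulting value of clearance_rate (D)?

Policy A (K − 39):
  K = 138 − 39 = 99
  E = 98
  F = 219 + 4·99 + 6·98 = 1203
  D = -3 + 6·99 − 98 + 4·1203 = 5305
Policy B (K + 30, F − 37):
  K = 138 + 30 = 168
  E = 98
  F = 219 + 4·168 + 6·98 (−37 from intervention) = 1442
  D = -3 + 6·168 − 98 + 4·1442 = 6675
Comparing — Policy A: D=5305, Policy B: D=6675. Lowest is 5305 (Policy A).

5305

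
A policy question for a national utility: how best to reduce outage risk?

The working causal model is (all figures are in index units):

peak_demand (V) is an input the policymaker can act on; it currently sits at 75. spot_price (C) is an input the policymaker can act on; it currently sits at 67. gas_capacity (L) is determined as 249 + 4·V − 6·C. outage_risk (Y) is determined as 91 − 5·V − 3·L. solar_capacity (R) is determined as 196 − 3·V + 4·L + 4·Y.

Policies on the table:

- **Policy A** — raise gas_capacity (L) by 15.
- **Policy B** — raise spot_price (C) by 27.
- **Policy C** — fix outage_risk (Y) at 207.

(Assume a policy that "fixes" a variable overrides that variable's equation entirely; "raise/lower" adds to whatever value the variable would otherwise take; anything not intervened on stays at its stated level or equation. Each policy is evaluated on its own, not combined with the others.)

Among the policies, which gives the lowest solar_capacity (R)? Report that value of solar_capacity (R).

Policy A (L + 15):
  V = 75
  C = 67
  L = 249 + 4·75 − 6·67 (+15 from intervention) = 162
  Y = 91 − 5·75 − 3·162 = -770
  R = 196 − 3·75 + 4·162 + 4·(-770) = -2461
Policy B (C + 27):
  V = 75
  C = 67 + 27 = 94
  L = 249 + 4·75 − 6·94 = -15
  Y = 91 − 5·75 − 3·(-15) = -239
  R = 196 − 3·75 + 4·(-15) + 4·(-239) = -1045
Policy C (Y := 207):
  V = 75
  C = 67
  L = 249 + 4·75 − 6·67 = 147
  Y = 207
  R = 196 − 3·75 + 4·147 + 4·207 = 1387
Comparing — Policy A: R=-2461, Policy B: R=-1045, Policy C: R=1387. Lowest is -2461 (Policy A).

-2461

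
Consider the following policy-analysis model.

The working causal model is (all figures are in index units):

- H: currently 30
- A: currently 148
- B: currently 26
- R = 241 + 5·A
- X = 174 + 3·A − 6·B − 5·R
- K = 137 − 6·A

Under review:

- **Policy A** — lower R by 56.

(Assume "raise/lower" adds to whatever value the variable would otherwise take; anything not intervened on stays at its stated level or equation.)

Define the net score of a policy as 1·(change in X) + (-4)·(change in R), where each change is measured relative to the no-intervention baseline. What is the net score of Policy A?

504

Baseline:
  A = 148
  B = 26
  R = 241 + 5·148 = 981
  X = 174 + 3·148 − 6·26 − 5·981 = -4443
Policy A (R − 56):
  A = 148
  B = 26
  R = 241 + 5·148 (−56 from intervention) = 925
  X = 174 + 3·148 − 6·26 − 5·925 = -4163
ΔX = -4163 − (-4443) = 280; ΔR = 925 − 981 = -56
Score = 1·280 + (-4)·(-56) = 504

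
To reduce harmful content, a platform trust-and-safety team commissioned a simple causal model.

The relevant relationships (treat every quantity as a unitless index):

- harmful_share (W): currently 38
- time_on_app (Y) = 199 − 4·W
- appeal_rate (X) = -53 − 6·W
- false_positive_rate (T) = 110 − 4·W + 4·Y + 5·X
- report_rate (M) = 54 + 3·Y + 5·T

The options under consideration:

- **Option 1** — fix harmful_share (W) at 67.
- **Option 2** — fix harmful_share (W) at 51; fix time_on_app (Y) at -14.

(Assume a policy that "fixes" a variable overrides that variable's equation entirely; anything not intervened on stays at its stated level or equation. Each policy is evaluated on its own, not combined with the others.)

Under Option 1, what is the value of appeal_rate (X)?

Option 1 (W := 67):
  W = 67
  X = -53 − 6·67 = -455

-455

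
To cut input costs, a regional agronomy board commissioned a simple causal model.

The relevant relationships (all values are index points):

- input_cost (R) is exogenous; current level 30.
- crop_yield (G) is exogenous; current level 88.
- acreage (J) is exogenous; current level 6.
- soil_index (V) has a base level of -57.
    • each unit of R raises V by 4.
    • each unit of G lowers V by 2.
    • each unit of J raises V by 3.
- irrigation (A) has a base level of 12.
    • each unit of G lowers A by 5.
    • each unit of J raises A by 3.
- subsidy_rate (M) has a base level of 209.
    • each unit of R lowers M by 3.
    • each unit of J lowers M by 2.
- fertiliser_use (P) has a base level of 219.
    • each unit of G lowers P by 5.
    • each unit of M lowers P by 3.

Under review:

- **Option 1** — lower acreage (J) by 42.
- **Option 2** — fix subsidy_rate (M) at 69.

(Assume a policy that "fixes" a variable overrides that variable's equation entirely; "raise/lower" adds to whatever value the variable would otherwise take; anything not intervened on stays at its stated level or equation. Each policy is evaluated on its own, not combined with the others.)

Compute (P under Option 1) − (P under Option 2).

-366

Option 1 (J − 42):
  R = 30
  G = 88
  J = 6 − 42 = -36
  M = 209 − 3·30 − 2·(-36) = 191
  P = 219 − 5·88 − 3·191 = -794
Option 2 (M := 69):
  R = 30
  G = 88
  J = 6
  M = 69
  P = 219 − 5·88 − 3·69 = -428
P: -794 − (-428) = -366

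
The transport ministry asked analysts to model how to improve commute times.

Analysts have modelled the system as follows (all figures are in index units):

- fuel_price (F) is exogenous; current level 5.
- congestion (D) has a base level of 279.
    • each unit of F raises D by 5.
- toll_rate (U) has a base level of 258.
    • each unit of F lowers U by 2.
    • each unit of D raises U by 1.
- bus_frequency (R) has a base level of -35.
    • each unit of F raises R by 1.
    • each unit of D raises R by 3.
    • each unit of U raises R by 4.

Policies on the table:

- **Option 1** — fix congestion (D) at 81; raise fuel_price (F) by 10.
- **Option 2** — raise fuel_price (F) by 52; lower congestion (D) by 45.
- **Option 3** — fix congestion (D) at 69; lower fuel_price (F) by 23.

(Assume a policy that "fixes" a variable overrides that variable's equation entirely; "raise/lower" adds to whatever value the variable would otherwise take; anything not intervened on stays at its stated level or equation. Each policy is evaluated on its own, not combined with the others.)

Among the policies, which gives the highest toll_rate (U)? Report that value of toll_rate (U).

663

Option 1 (D := 81, F + 10):
  F = 5 + 10 = 15
  D = 81
  U = 258 − 2·15 + 81 = 309
Option 2 (F + 52, D − 45):
  F = 5 + 52 = 57
  D = 279 + 5·57 (−45 from intervention) = 519
  U = 258 − 2·57 + 519 = 663
Option 3 (D := 69, F − 23):
  F = 5 − 23 = -18
  D = 69
  U = 258 − 2·(-18) + 69 = 363
Comparing — Option 1: U=309, Option 2: U=663, Option 3: U=363. Highest is 663 (Option 2).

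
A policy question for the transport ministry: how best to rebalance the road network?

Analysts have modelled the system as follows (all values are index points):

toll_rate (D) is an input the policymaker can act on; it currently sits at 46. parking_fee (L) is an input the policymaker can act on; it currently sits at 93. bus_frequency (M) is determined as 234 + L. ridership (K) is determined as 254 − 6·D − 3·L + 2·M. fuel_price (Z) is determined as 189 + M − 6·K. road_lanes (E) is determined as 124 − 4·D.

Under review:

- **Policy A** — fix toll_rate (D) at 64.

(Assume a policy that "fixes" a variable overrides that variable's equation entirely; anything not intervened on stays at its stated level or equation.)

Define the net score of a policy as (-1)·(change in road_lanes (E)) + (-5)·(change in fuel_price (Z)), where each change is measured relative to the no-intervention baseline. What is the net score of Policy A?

Baseline:
  D = 46
  L = 93
  M = 234 + 93 = 327
  K = 254 − 6·46 − 3·93 + 2·327 = 353
  Z = 189 + 327 − 6·353 = -1602
  E = 124 − 4·46 = -60
Policy A (D := 64):
  D = 64
  L = 93
  M = 234 + 93 = 327
  K = 254 − 6·64 − 3·93 + 2·327 = 245
  Z = 189 + 327 − 6·245 = -954
  E = 124 − 4·64 = -132
ΔE = -132 − (-60) = -72; ΔZ = -954 − (-1602) = 648
Score = (-1)·(-72) + (-5)·648 = -3168

-3168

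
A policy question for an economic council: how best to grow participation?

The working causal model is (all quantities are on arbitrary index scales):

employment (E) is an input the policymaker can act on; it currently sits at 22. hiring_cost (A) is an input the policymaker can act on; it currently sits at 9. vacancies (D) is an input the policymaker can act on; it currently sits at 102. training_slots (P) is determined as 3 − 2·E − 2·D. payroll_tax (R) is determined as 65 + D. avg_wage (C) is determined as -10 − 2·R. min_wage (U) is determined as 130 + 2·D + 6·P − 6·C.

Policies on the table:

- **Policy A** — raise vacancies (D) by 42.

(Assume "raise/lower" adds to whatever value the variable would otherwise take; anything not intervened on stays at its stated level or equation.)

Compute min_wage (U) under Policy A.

Policy A (D + 42):
  E = 22
  D = 102 + 42 = 144
  P = 3 − 2·22 − 2·144 = -329
  R = 65 + 144 = 209
  C = -10 − 2·209 = -428
  U = 130 + 2·144 + 6·(-329) − 6·(-428) = 1012

1012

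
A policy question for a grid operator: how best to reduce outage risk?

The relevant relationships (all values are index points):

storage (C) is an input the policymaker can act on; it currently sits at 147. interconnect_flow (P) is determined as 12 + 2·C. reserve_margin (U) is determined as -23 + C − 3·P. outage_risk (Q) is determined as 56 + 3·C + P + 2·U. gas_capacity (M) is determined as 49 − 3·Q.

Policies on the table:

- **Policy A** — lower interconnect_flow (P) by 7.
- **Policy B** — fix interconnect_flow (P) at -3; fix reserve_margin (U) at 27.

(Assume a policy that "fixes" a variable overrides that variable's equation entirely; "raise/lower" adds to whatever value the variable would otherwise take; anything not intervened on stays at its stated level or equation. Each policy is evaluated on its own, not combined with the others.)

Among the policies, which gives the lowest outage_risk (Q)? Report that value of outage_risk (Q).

Policy A (P − 7):
  C = 147
  P = 12 + 2·147 (−7 from intervention) = 299
  U = -23 + 147 − 3·299 = -773
  Q = 56 + 3·147 + 299 + 2·(-773) = -750
Policy B (P := -3, U := 27):
  C = 147
  P = -3
  U = 27
  Q = 56 + 3·147 + (-3) + 2·27 = 548
Comparing — Policy A: Q=-750, Policy B: Q=548. Lowest is -750 (Policy A).

-750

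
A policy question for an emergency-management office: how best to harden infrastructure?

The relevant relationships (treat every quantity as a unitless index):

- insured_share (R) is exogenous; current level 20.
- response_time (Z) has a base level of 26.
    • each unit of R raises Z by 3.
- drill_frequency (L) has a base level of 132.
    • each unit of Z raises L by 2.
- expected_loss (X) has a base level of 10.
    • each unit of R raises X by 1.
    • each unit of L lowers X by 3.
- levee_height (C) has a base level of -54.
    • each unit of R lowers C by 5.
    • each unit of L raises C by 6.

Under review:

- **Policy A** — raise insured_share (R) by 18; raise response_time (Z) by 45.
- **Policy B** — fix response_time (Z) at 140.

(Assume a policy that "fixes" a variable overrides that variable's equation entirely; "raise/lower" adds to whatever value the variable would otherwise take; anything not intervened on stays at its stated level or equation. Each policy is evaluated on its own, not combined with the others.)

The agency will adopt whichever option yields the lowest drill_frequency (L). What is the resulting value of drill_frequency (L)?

412

Policy A (R + 18, Z + 45):
  R = 20 + 18 = 38
  Z = 26 + 3·38 (+45 from intervention) = 185
  L = 132 + 2·185 = 502
Policy B (Z := 140):
  R = 20
  Z = 140
  L = 132 + 2·140 = 412
Comparing — Policy A: L=502, Policy B: L=412. Lowest is 412 (Policy B).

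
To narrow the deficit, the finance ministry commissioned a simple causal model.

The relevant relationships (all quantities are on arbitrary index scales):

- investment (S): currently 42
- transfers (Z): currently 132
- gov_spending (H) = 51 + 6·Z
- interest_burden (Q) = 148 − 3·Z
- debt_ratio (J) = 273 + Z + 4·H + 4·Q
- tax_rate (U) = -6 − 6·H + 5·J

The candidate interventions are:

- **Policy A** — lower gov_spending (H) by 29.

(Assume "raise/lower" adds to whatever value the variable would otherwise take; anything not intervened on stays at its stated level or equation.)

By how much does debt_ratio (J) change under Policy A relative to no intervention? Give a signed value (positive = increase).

-116

Baseline:
  Z = 132
  H = 51 + 6·132 = 843
  Q = 148 − 3·132 = -248
  J = 273 + 132 + 4·843 + 4·(-248) = 2785
Policy A (H − 29):
  Z = 132
  H = 51 + 6·132 (−29 from intervention) = 814
  Q = 148 − 3·132 = -248
  J = 273 + 132 + 4·814 + 4·(-248) = 2669
Change in J: 2669 − 2785 = -116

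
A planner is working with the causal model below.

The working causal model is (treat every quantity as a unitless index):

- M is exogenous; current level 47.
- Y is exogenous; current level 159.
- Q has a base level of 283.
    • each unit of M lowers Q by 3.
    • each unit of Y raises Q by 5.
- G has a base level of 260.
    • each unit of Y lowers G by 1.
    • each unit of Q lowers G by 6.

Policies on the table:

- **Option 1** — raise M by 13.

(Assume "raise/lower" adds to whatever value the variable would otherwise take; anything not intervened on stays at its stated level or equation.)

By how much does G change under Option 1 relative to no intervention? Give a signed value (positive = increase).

234

Baseline:
  M = 47
  Y = 159
  Q = 283 − 3·47 + 5·159 = 937
  G = 260 − 159 − 6·937 = -5521
Option 1 (M + 13):
  M = 47 + 13 = 60
  Y = 159
  Q = 283 − 3·60 + 5·159 = 898
  G = 260 − 159 − 6·898 = -5287
Change in G: -5287 − (-5521) = 234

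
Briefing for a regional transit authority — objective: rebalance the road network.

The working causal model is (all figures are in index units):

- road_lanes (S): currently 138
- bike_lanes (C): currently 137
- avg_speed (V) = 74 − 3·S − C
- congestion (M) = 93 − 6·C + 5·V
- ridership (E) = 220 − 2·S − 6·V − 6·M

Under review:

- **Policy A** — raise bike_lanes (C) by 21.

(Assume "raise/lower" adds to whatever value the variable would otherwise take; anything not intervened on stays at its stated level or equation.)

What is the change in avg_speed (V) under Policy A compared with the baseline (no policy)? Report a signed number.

-21

Baseline:
  S = 138
  C = 137
  V = 74 − 3·138 − 137 = -477
Policy A (C + 21):
  S = 138
  C = 137 + 21 = 158
  V = 74 − 3·138 − 158 = -498
Change in V: -498 − (-477) = -21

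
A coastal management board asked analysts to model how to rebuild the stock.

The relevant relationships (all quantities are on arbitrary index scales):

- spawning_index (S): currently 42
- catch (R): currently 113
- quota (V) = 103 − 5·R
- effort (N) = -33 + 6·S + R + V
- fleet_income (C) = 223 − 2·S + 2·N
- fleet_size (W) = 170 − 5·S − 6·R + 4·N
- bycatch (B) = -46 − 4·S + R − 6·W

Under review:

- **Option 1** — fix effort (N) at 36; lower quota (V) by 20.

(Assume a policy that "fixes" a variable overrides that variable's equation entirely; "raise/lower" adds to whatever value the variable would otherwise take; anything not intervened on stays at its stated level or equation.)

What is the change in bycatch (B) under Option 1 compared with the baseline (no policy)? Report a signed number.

Baseline:
  S = 42
  R = 113
  V = 103 − 5·113 = -462
  N = -33 + 6·42 + 113 + (-462) = -130
  W = 170 − 5·42 − 6·113 + 4·(-130) = -1238
  B = -46 − 4·42 + 113 − 6·(-1238) = 7327
Option 1 (N := 36, V − 20):
  S = 42
  R = 113
  V = 103 − 5·113 (−20 from intervention) = -482
  N = 36
  W = 170 − 5·42 − 6·113 + 4·36 = -574
  B = -46 − 4·42 + 113 − 6·(-574) = 3343
Change in B: 3343 − 7327 = -3984

-3984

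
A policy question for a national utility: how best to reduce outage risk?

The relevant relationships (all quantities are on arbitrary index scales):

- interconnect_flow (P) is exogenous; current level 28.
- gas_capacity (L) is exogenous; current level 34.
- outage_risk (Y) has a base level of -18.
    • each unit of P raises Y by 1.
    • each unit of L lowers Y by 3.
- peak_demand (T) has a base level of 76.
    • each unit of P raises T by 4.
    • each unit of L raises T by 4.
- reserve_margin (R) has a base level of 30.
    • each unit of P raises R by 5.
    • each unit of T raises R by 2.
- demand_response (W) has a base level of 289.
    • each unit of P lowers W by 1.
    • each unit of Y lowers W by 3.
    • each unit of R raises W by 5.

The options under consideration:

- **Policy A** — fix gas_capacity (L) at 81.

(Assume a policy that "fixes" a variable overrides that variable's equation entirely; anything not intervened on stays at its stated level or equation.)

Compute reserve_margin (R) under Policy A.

Policy A (L := 81):
  P = 28
  L = 81
  T = 76 + 4·28 + 4·81 = 512
  R = 30 + 5·28 + 2·512 = 1194

1194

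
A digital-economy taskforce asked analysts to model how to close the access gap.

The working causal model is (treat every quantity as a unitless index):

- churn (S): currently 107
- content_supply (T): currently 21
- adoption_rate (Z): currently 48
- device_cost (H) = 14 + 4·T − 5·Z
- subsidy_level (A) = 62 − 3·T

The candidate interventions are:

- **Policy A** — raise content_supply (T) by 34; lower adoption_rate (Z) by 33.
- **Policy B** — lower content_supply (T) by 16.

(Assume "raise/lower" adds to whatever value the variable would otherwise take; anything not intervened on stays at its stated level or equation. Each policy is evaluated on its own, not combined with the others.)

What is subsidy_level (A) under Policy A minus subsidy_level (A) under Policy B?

-150

Policy A (T + 34, Z − 33):
  T = 21 + 34 = 55
  A = 62 − 3·55 = -103
Policy B (T − 16):
  T = 21 − 16 = 5
  A = 62 − 3·5 = 47
A: -103 − 47 = -150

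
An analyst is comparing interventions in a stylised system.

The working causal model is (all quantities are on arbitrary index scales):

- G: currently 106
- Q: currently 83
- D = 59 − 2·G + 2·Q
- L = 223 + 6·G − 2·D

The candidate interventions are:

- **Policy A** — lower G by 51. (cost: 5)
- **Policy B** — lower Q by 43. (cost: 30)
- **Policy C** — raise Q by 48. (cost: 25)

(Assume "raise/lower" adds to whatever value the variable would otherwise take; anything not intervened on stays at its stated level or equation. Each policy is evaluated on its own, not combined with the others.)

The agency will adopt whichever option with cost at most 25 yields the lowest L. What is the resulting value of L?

Policy A (G − 51):
  G = 106 − 51 = 55
  Q = 83
  D = 59 − 2·55 + 2·83 = 115
  L = 223 + 6·55 − 2·115 = 323
Policy C (Q + 48):
  G = 106
  Q = 83 + 48 = 131
  D = 59 − 2·106 + 2·131 = 109
  L = 223 + 6·106 − 2·109 = 641
Comparing — Policy A: L=323, Policy C: L=641. Lowest is 323 (Policy A).

323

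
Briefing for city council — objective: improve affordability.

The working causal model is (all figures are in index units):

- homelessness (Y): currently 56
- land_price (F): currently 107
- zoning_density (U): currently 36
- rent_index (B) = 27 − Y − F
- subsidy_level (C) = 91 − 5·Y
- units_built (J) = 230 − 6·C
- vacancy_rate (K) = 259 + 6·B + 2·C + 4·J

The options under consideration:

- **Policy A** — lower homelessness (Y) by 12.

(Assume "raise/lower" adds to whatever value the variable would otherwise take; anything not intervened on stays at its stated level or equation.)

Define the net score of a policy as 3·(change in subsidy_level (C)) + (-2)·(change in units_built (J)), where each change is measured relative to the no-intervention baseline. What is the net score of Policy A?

900

Baseline:
  Y = 56
  C = 91 − 5·56 = -189
  J = 230 − 6·(-189) = 1364
Policy A (Y − 12):
  Y = 56 − 12 = 44
  C = 91 − 5·44 = -129
  J = 230 − 6·(-129) = 1004
ΔC = -129 − (-189) = 60; ΔJ = 1004 − 1364 = -360
Score = 3·60 + (-2)·(-360) = 900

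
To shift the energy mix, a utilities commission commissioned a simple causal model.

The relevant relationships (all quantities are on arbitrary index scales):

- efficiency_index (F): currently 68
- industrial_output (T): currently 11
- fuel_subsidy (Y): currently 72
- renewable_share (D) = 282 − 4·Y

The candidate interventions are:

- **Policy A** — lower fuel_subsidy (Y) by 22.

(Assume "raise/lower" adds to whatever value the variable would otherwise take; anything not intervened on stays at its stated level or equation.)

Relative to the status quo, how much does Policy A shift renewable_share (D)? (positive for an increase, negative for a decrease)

88

Baseline:
  Y = 72
  D = 282 − 4·72 = -6
Policy A (Y − 22):
  Y = 72 − 22 = 50
  D = 282 − 4·50 = 82
Change in D: 82 − (-6) = 88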